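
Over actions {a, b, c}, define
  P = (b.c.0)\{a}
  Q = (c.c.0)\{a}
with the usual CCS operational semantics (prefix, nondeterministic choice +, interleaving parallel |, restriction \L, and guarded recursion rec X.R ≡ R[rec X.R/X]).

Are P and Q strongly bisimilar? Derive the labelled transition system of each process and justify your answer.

LTS(P): 3 reachable states
  s0 = (b.c.0)\{a} → —b→ s1
  s1 = (c.0)\{a} → —c→ s2
  s2 = 0\{a} → ·
LTS(Q): 3 reachable states
  t0 = (c.c.0)\{a} → —c→ t1
  t1 = (c.0)\{a} → —c→ t2
  t2 = 0\{a} → ·
Bisimilarity quotient blocks:
  B0 = {s0}
  B1 = {s1, t1}
  B2 = {s2, t2}
  B3 = {t0}
s0 ∈ B0, t0 ∈ B3 → different blocks

not bisimilar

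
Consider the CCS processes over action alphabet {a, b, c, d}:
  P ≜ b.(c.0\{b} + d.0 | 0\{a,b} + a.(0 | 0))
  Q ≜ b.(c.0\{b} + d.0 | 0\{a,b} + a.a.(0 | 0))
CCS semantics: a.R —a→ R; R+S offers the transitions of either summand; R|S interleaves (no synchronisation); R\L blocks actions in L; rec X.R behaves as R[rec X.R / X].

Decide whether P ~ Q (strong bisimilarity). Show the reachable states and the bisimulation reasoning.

Reachable graph of P (5 states):
  m0 = b.(c.0\{b} + d.0 | 0\{a,b} + a.(0 | 0)) has moves --b--▸ m1
  m1 = c.0\{b} + d.0 | 0\{a,b} + a.(0 | 0) has moves --a--▸ m2, --c--▸ m3, --d--▸ m4
  m2 = 0 | 0 has moves ·
  m3 = 0\{b} has moves ·
  m4 = 0 | 0\{a,b} has moves ·
Reachable graph of Q (6 states):
  n0 = b.(c.0\{b} + d.0 | 0\{a,b} + a.a.(0 | 0)) has moves --b--▸ n1
  n1 = c.0\{b} + d.0 | 0\{a,b} + a.a.(0 | 0) has moves --a--▸ n2, --c--▸ n3, --d--▸ n4
  n2 = a.(0 | 0) has moves --a--▸ n5
  n3 = 0\{b} has moves ·
  n4 = 0 | 0\{a,b} has moves ·
  n5 = 0 | 0 has moves ·
Bisimilarity quotient blocks:
  B0 = {m0}
  B1 = {m1}
  B2 = {m2, m3, m4, n3, n4, n5}
  B3 = {n0}
  B4 = {n1}
  B5 = {n2}
m0 ∈ B0, n0 ∈ B3 → different blocks

not bisimilar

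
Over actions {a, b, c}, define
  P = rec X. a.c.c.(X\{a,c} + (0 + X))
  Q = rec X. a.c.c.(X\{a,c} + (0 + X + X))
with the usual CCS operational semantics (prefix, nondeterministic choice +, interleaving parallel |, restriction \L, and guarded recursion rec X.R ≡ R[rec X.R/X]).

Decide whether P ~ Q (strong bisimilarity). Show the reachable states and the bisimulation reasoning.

Reachable graph of P (4 states):
  p0 = rec X. a.c.c.(X\{a,c} + (0 + X)) :: —a→ p1
  p1 = c.c.((rec X. a.c.c.(X\{a,c} + (0 + X)))\{a,c} + (0 + (rec X. a.c.c.(X\{a,c} + (0 + X))))) :: —c→ p2
  p2 = c.((rec X. a.c.c.(X\{a,c} + (0 + X)))\{a,c} + (0 + (rec X. a.c.c.(X\{a,c} + (0 + X))))) :: —c→ p3
  p3 = (rec X. a.c.c.(X\{a,c} + (0 + X)))\{a,c} + (0 + (rec X. a.c.c.(X\{a,c} + (0 + X)))) :: —a→ p1
Reachable graph of Q (4 states):
  q0 = rec X. a.c.c.(X\{a,c} + (0 + X + X)) :: —a→ q1
  q1 = c.c.((rec X. a.c.c.(X\{a,c} + (0 + X + X)))\{a,c} + (0 + (rec X. a.c.c.(X\{a,c} + (0 + X + X))) + (rec X. a.c.c.(X\{a,c} + (0 + X + X))))) :: —c→ q2
  q2 = c.((rec X. a.c.c.(X\{a,c} + (0 + X + X)))\{a,c} + (0 + (rec X. a.c.c.(X\{a,c} + (0 + X + X))) + (rec X. a.c.c.(X\{a,c} + (0 + X + X))))) :: —c→ q3
  q3 = (rec X. a.c.c.(X\{a,c} + (0 + X + X)))\{a,c} + (0 + (rec X. a.c.c.(X\{a,c} + (0 + X + X))) + (rec X. a.c.c.(X\{a,c} + (0 + X + X)))) :: —a→ q1
Partition-refinement fixed point:
  B0 = {p0, p3, q0, q3}
  B1 = {p1, q1}
  B2 = {p2, q2}
p0 ∈ B0, q0 ∈ B0 → same block

P ~ Q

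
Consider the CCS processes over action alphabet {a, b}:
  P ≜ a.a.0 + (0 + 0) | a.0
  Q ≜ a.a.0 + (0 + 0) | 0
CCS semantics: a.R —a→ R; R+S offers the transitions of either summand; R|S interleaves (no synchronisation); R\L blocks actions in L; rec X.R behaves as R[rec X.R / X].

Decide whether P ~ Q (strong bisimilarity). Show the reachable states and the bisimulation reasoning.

not bisimilar

Reachable graph of P (4 states):
  m0 = a.a.0 + (0 + 0) | a.0 :: —a→ m1, —a→ m2
  m1 = (0 + 0) | 0 :: ∅
  m2 = a.0 :: —a→ m3
  m3 = 0 :: ∅
Reachable graph of Q (3 states):
  n0 = a.a.0 + (0 + 0) | 0 :: —a→ n1
  n1 = a.0 :: —a→ n2
  n2 = 0 :: ∅
Bisimilarity quotient blocks:
  B0 = {m0}
  B1 = {m1, m3, n2}
  B2 = {m2, n1}
  B3 = {n0}
m0 ∈ B0, n0 ∈ B3 → different blocks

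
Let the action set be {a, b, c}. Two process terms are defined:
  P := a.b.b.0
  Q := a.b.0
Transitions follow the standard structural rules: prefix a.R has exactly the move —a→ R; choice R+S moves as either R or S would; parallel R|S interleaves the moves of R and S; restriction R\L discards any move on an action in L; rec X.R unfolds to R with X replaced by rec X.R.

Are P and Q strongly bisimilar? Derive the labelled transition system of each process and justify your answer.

P ≁ Q

P's transition system — 4 states:
  u0 = a.b.b.0 ⊢ -a-> u1
  u1 = b.b.0 ⊢ -b-> u2
  u2 = b.0 ⊢ -b-> u3
  u3 = 0 ⊢ ∅
Q's transition system — 3 states:
  v0 = a.b.0 ⊢ -a-> v1
  v1 = b.0 ⊢ -b-> v2
  v2 = 0 ⊢ ∅
Partition-refinement fixed point:
  B0 = {u0}
  B1 = {u1}
  B2 = {u2, v1}
  B3 = {u3, v2}
  B4 = {v0}
u0 ∈ B0, v0 ∈ B4 → different blocks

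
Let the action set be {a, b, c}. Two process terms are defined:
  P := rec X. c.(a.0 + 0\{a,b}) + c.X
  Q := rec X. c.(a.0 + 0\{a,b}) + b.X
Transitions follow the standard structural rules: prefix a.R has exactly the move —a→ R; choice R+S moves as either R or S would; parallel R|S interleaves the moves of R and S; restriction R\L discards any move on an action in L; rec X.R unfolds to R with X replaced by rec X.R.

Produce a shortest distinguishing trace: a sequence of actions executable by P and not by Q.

cc

Reachable graph of P (3 states):
  p0 = rec X. c.(a.0 + 0\{a,b}) + c.X has moves ··c··> p0, ··c··> p1
  p1 = a.0 + 0\{a,b} has moves ··a··> p2
  p2 = 0 has moves stopped
Reachable graph of Q (3 states):
  q0 = rec X. c.(a.0 + 0\{a,b}) + b.X has moves ··b··> q0, ··c··> q1
  q1 = a.0 + 0\{a,b} has moves ··a··> q2
  q2 = 0 has moves stopped
Trace ⟨cc⟩ through P, begin at {p0}:
  [1] c ⇒ {p0, p1}
  [2] c ⇒ {p0, p1}
  ✓ P
Trace ⟨cc⟩ through Q, begin at {q0}:
  [1] c ⇒ {q1}
  [2] c ⇒ ∅  — Q cannot continue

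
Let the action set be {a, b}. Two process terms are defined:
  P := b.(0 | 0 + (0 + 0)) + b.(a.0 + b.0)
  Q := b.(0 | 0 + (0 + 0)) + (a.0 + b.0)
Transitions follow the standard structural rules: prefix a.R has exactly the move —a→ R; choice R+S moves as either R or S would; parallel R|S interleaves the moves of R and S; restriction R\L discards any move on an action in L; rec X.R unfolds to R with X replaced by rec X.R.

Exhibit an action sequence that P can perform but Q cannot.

Reachable graph of P (4 states):
  u0 = b.(0 | 0 + (0 + 0)) + b.(a.0 + b.0) :: -b-> u1, -b-> u2
  u1 = 0 | 0 + (0 + 0) :: ∅
  u2 = a.0 + b.0 :: -a-> u3, -b-> u3
  u3 = 0 :: ∅
Reachable graph of Q (3 states):
  v0 = b.(0 | 0 + (0 + 0)) + (a.0 + b.0) :: -a-> v1, -b-> v1, -b-> v2
  v1 = 0 :: ∅
  v2 = 0 | 0 + (0 + 0) :: ∅
Run σ = ⟨ba⟩ on P: start {u0}
  step 1 (b): {u1, u2}
  step 2 (a): {u3}
  ✓ P
Run σ = ⟨ba⟩ on Q: start {v0}
  step 1 (b): {v1, v2}
  step 2 (a): no successor for Q

ba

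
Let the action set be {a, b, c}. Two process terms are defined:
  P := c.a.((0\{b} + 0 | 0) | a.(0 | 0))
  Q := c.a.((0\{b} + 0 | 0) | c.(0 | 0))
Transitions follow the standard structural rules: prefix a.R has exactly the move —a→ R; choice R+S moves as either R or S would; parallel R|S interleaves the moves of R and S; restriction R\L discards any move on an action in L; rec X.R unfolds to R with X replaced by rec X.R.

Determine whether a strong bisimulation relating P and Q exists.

LTS(P): 4 reachable states
  p0 = c.a.((0\{b} + 0 | 0) | a.(0 | 0)) :: =c=> p1
  p1 = a.((0\{b} + 0 | 0) | a.(0 | 0)) :: =a=> p2
  p2 = (0\{b} + 0 | 0) | a.(0 | 0) :: =a=> p3
  p3 = (0\{b} + 0 | 0) | (0 | 0) :: ·
LTS(Q): 4 reachable states
  q0 = c.a.((0\{b} + 0 | 0) | c.(0 | 0)) :: =c=> q1
  q1 = a.((0\{b} + 0 | 0) | c.(0 | 0)) :: =a=> q2
  q2 = (0\{b} + 0 | 0) | c.(0 | 0) :: =c=> q3
  q3 = (0\{b} + 0 | 0) | (0 | 0) :: ·
Bisimilarity quotient blocks:
  B0 = {p0}
  B1 = {p1}
  B2 = {p2}
  B3 = {p3, q3}
  B4 = {q0}
  B5 = {q1}
  B6 = {q2}
p0 ∈ B0, q0 ∈ B4 → different blocks

P ≁ Q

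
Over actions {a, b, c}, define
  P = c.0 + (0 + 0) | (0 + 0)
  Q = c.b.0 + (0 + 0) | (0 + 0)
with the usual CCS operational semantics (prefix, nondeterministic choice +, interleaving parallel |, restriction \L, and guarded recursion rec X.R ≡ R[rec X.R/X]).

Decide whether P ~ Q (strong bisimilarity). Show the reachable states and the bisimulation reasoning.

LTS(P): 2 reachable states
  p0 = c.0 + (0 + 0) | (0 + 0) :: ··c··> p1
  p1 = 0 :: ·
LTS(Q): 3 reachable states
  q0 = c.b.0 + (0 + 0) | (0 + 0) :: ··c··> q1
  q1 = b.0 :: ··b··> q2
  q2 = 0 :: ·
Coarsest stable partition (strong bisimilarity classes):
  B0 = {p0}
  B1 = {p1, q2}
  B2 = {q0}
  B3 = {q1}
p0 ∈ B0, q0 ∈ B2 → different blocks

not bisimilar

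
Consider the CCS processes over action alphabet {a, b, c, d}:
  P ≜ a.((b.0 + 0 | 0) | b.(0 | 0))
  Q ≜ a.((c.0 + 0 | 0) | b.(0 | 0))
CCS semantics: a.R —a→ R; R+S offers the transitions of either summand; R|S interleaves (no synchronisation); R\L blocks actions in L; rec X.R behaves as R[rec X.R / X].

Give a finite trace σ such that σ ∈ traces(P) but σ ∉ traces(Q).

abb

Reachable graph of P (5 states):
  s0 = a.((b.0 + 0 | 0) | b.(0 | 0)) ⊢ —a→ s1
  s1 = (b.0 + 0 | 0) | b.(0 | 0) ⊢ —b→ s2, —b→ s3
  s2 = (b.0 + 0 | 0) | (0 | 0) ⊢ —b→ s4
  s3 = 0 | b.(0 | 0) ⊢ —b→ s4
  s4 = 0 | (0 | 0) ⊢ ∅
Reachable graph of Q (5 states):
  t0 = a.((c.0 + 0 | 0) | b.(0 | 0)) ⊢ —a→ t1
  t1 = (c.0 + 0 | 0) | b.(0 | 0) ⊢ —b→ t2, —c→ t3
  t2 = (c.0 + 0 | 0) | (0 | 0) ⊢ —c→ t4
  t3 = 0 | b.(0 | 0) ⊢ —b→ t4
  t4 = 0 | (0 | 0) ⊢ ∅
Executing abb from P (initial set {s0}):
  step 1 (a): {s1}
  step 2 (b): {s2, s3}
  step 3 (b): {s4}
  ✓ P
Executing abb from Q (initial set {t0}):
  step 1 (a): {t1}
  step 2 (b): {t2}
  step 3 (b): ∅  — Q cannot continue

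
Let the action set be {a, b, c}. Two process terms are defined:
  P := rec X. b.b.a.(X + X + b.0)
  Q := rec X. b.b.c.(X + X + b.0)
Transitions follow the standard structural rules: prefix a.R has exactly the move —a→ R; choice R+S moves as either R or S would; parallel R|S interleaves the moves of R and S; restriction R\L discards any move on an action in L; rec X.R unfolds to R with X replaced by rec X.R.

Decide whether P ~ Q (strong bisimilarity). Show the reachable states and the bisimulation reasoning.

P ≁ Q

LTS(P): 5 reachable states
  p0 = rec X. b.b.a.(X + X + b.0) has moves -b-> p1
  p1 = b.a.((rec X. b.b.a.(X + X + b.0)) + (rec X. b.b.a.(X + X + b.0)) + b.0) has moves -b-> p2
  p2 = a.((rec X. b.b.a.(X + X + b.0)) + (rec X. b.b.a.(X + X + b.0)) + b.0) has moves -a-> p3
  p3 = (rec X. b.b.a.(X + X + b.0)) + (rec X. b.b.a.(X + X + b.0)) + b.0 has moves -b-> p1, -b-> p4
  p4 = 0 has moves ∅
LTS(Q): 5 reachable states
  q0 = rec X. b.b.c.(X + X + b.0) has moves -b-> q1
  q1 = b.c.((rec X. b.b.c.(X + X + b.0)) + (rec X. b.b.c.(X + X + b.0)) + b.0) has moves -b-> q2
  q2 = c.((rec X. b.b.c.(X + X + b.0)) + (rec X. b.b.c.(X + X + b.0)) + b.0) has moves -c-> q3
  q3 = (rec X. b.b.c.(X + X + b.0)) + (rec X. b.b.c.(X + X + b.0)) + b.0 has moves -b-> q1, -b-> q4
  q4 = 0 has moves ∅
Coarsest stable partition (strong bisimilarity classes):
  B0 = {p0}
  B1 = {p1}
  B2 = {p2}
  B3 = {p3}
  B4 = {p4, q4}
  B5 = {q0}
  B6 = {q1}
  B7 = {q2}
  B8 = {q3}
p0 ∈ B0, q0 ∈ B5 → different blocks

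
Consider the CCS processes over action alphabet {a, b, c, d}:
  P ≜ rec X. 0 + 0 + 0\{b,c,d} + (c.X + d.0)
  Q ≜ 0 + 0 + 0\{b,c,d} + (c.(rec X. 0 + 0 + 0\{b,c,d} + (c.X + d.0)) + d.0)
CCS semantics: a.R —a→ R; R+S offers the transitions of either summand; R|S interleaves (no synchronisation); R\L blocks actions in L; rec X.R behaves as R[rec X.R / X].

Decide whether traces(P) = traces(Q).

YES

P's transition system — 2 states:
  u0 = rec X. 0 + 0 + 0\{b,c,d} + (c.X + d.0) ⊢ =c=> u0, =d=> u1
  u1 = 0 ⊢ ·
Q's transition system — 3 states:
  v0 = 0 + 0 + 0\{b,c,d} + (c.(rec X. 0 + 0 + 0\{b,c,d} + (c.X + d.0)) + d.0) ⊢ =c=> v1, =d=> v2
  v1 = rec X. 0 + 0 + 0\{b,c,d} + (c.X + d.0) ⊢ =c=> v1, =d=> v2
  v2 = 0 ⊢ ·
Bisimilarity quotient blocks:
  B0 = {u0, v0, v1}
  B1 = {u1, v2}
u0 ∈ B0, v0 ∈ B0 → same block
Bisimilar ⇒ trace-equivalent.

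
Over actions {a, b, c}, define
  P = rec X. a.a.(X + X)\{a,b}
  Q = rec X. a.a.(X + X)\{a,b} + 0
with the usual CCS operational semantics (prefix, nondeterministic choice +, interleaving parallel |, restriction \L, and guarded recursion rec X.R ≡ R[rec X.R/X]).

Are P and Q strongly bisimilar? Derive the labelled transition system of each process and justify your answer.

LTS(P): 3 reachable states
  u0 = rec X. a.a.(X + X)\{a,b} :: --a--▸ u1
  u1 = a.((rec X. a.a.(X + X)\{a,b}) + (rec X. a.a.(X + X)\{a,b}))\{a,b} :: --a--▸ u2
  u2 = ((rec X. a.a.(X + X)\{a,b}) + (rec X. a.a.(X + X)\{a,b}))\{a,b} :: ∅
LTS(Q): 3 reachable states
  v0 = rec X. a.a.(X + X)\{a,b} + 0 :: --a--▸ v1
  v1 = a.((rec X. a.a.(X + X)\{a,b} + 0) + (rec X. a.a.(X + X)\{a,b} + 0))\{a,b} :: --a--▸ v2
  v2 = ((rec X. a.a.(X + X)\{a,b} + 0) + (rec X. a.a.(X + X)\{a,b} + 0))\{a,b} :: ∅
Partition-refinement fixed point:
  B0 = {u0, v0}
  B1 = {u1, v1}
  B2 = {u2, v2}
u0 ∈ B0, v0 ∈ B0 → same block

YES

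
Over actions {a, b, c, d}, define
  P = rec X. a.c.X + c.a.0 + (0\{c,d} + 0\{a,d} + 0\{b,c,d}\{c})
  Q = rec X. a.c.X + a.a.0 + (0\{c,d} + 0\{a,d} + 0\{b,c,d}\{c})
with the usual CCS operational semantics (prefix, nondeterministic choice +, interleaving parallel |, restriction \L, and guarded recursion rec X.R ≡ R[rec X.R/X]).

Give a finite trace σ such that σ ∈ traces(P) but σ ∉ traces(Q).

c

P's transition system — 4 states:
  s0 = rec X. a.c.X + c.a.0 + (0\{c,d} + 0\{a,d} + 0\{b,c,d}\{c}) | —a→ s1, —c→ s2
  s1 = c.(rec X. a.c.X + c.a.0 + (0\{c,d} + 0\{a,d} + 0\{b,c,d}\{c})) | —c→ s0
  s2 = a.0 | —a→ s3
  s3 = 0 | ·
Q's transition system — 4 states:
  t0 = rec X. a.c.X + a.a.0 + (0\{c,d} + 0\{a,d} + 0\{b,c,d}\{c}) | —a→ t1, —a→ t2
  t1 = a.0 | —a→ t3
  t2 = c.(rec X. a.c.X + a.a.0 + (0\{c,d} + 0\{a,d} + 0\{b,c,d}\{c})) | —c→ t0
  t3 = 0 | ·
Executing c from P (initial set {s0}):
  step 1 (c): {s2}
  P completes σ.
Executing c from Q (initial set {t0}):
  step 1 (c): ∅  — Q cannot continue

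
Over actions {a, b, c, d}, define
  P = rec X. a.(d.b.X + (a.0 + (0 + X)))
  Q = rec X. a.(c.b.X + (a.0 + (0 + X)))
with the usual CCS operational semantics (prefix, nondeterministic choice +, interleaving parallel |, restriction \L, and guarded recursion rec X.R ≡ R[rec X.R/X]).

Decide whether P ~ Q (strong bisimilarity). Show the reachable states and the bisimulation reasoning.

P ≁ Q

Reachable graph of P (4 states):
  p0 = rec X. a.(d.b.X + (a.0 + (0 + X))) → =a=> p1
  p1 = d.b.(rec X. a.(d.b.X + (a.0 + (0 + X)))) + (a.0 + (0 + (rec X. a.(d.b.X + (a.0 + (0 + X)))))) → =a=> p1, =a=> p2, =d=> p3
  p2 = 0 → stopped
  p3 = b.(rec X. a.(d.b.X + (a.0 + (0 + X)))) → =b=> p0
Reachable graph of Q (4 states):
  q0 = rec X. a.(c.b.X + (a.0 + (0 + X))) → =a=> q1
  q1 = c.b.(rec X. a.(c.b.X + (a.0 + (0 + X)))) + (a.0 + (0 + (rec X. a.(c.b.X + (a.0 + (0 + X)))))) → =a=> q1, =a=> q2, =c=> q3
  q2 = 0 → stopped
  q3 = b.(rec X. a.(c.b.X + (a.0 + (0 + X)))) → =b=> q0
Partition-refinement fixed point:
  B0 = {p0}
  B1 = {p1}
  B2 = {p2, q2}
  B3 = {p3}
  B4 = {q0}
  B5 = {q1}
  B6 = {q3}
p0 ∈ B0, q0 ∈ B4 → different blocks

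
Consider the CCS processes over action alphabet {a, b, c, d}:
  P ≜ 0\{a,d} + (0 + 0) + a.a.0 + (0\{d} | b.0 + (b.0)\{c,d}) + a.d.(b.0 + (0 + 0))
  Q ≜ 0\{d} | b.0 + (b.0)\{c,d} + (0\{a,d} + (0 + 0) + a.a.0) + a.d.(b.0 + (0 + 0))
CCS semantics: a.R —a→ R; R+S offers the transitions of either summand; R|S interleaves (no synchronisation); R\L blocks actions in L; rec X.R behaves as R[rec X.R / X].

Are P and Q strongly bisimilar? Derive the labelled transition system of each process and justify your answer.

YES

Reachable graph of P (7 states):
  m0 = 0\{a,d} + (0 + 0) + a.a.0 + (0\{d} | b.0 + (b.0)\{c,d}) + a.d.(b.0 + (0 + 0)) :: ··a··> m1, ··a··> m2, ··b··> m3, ··b··> m4
  m1 = a.0 :: ··a··> m5
  m2 = d.(b.0 + (0 + 0)) :: ··d··> m6
  m3 = 0\{c,d} :: ∅
  m4 = 0\{d} | 0 :: ∅
  m5 = 0 :: ∅
  m6 = b.0 + (0 + 0) :: ··b··> m5
Reachable graph of Q (7 states):
  n0 = 0\{d} | b.0 + (b.0)\{c,d} + (0\{a,d} + (0 + 0) + a.a.0) + a.d.(b.0 + (0 + 0)) :: ··a··> n1, ··a··> n2, ··b··> n3, ··b··> n4
  n1 = a.0 :: ··a··> n5
  n2 = d.(b.0 + (0 + 0)) :: ··d··> n6
  n3 = 0\{c,d} :: ∅
  n4 = 0\{d} | 0 :: ∅
  n5 = 0 :: ∅
  n6 = b.0 + (0 + 0) :: ··b··> n5
Coarsest stable partition (strong bisimilarity classes):
  B0 = {m0, n0}
  B1 = {m3, m4, m5, n3, n4, n5}
  B2 = {m2, n2}
  B3 = {m6, n6}
  B4 = {m1, n1}
m0 ∈ B0, n0 ∈ B0 → same block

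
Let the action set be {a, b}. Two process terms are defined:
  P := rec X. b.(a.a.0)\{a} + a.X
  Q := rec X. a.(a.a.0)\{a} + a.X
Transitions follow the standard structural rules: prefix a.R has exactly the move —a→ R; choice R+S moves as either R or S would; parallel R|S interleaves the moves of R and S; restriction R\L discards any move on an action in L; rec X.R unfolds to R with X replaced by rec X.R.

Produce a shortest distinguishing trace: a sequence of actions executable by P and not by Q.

b

P's transition system — 2 states:
  u0 = rec X. b.(a.a.0)\{a} + a.X | ··a··> u0, ··b··> u1
  u1 = (a.a.0)\{a} | deadlocked
Q's transition system — 2 states:
  v0 = rec X. a.(a.a.0)\{a} + a.X | ··a··> v0, ··a··> v1
  v1 = (a.a.0)\{a} | deadlocked
Trace ⟨b⟩ through P, begin at {u0}:
  [1] b ⇒ {u1}
  — P admits the full trace.
Trace ⟨b⟩ through Q, begin at {v0}:
  [1] b ⇒ no successor for Q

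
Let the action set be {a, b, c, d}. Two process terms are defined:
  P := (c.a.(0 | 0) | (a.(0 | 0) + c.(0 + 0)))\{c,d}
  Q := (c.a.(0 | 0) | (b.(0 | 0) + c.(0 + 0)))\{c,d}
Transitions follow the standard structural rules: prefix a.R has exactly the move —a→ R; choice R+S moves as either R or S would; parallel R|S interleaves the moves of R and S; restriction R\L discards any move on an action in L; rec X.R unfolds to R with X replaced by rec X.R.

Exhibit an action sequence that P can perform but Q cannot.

P's transition system — 2 states:
  p0 = (c.a.(0 | 0) | (a.(0 | 0) + c.(0 + 0)))\{c,d} :: ··a··> p1
  p1 = (c.a.(0 | 0) | (0 | 0))\{c,d} :: deadlocked
Q's transition system — 2 states:
  q0 = (c.a.(0 | 0) | (b.(0 | 0) + c.(0 + 0)))\{c,d} :: ··b··> q1
  q1 = (c.a.(0 | 0) | (0 | 0))\{c,d} :: deadlocked
Run σ = ⟨a⟩ on P: start {p0}
  after a @ step 1: {p1}
  P completes σ.
Run σ = ⟨a⟩ on Q: start {q0}
  after a @ step 1: ∅  — Q cannot continue

a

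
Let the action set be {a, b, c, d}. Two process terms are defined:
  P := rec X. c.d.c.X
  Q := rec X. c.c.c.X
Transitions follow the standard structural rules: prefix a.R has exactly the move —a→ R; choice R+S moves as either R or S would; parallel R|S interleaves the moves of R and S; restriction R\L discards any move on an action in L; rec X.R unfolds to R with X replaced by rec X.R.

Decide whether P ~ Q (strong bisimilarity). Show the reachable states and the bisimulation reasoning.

Reachable graph of P (3 states):
  u0 = rec X. c.d.c.X | ··c··> u1
  u1 = d.c.(rec X. c.d.c.X) | ··d··> u2
  u2 = c.(rec X. c.d.c.X) | ··c··> u0
Reachable graph of Q (3 states):
  v0 = rec X. c.c.c.X | ··c··> v1
  v1 = c.c.(rec X. c.c.c.X) | ··c··> v2
  v2 = c.(rec X. c.c.c.X) | ··c··> v0
Bisimilarity quotient blocks:
  B0 = {u0}
  B1 = {u1}
  B2 = {u2}
  B3 = {v0, v1, v2}
u0 ∈ B0, v0 ∈ B3 → different blocks

NO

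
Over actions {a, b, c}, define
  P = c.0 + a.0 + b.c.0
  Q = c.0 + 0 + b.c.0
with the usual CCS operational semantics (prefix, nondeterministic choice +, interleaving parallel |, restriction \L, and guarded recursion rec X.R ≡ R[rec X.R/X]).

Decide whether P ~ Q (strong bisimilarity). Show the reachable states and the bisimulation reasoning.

P's transition system — 3 states:
  u0 = c.0 + a.0 + b.c.0 ⊢ -a-> u1, -b-> u2, -c-> u1
  u1 = 0 ⊢ ·
  u2 = c.0 ⊢ -c-> u1
Q's transition system — 3 states:
  v0 = c.0 + 0 + b.c.0 ⊢ -b-> v1, -c-> v2
  v1 = c.0 ⊢ -c-> v2
  v2 = 0 ⊢ ·
Partition-refinement fixed point:
  B0 = {u0}
  B1 = {u1, v2}
  B2 = {u2, v1}
  B3 = {v0}
u0 ∈ B0, v0 ∈ B3 → different blocks

NO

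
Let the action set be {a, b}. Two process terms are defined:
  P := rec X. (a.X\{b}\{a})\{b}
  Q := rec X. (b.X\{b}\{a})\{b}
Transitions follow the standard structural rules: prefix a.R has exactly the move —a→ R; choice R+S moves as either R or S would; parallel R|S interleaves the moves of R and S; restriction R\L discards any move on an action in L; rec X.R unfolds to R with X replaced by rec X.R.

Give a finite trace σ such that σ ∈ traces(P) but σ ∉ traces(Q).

LTS(P): 2 reachable states
  s0 = rec X. (a.X\{b}\{a})\{b} ⊢ -a-> s1
  s1 = (rec X. (a.X\{b}\{a})\{b})\{b}\{a}\{b} ⊢ ∅
LTS(Q): 1 reachable states
  t0 = rec X. (b.X\{b}\{a})\{b} ⊢ ∅
Trace ⟨a⟩ through P, begin at {s0}:
  after a @ step 1: {s1}
  P completes σ.
Trace ⟨a⟩ through Q, begin at {t0}:
  after a @ step 1: ∅  — Q cannot continue

a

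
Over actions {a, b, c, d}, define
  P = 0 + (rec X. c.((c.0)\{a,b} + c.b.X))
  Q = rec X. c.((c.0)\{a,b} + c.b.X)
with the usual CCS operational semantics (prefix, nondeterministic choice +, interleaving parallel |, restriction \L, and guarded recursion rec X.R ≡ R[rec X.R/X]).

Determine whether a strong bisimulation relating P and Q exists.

Reachable graph of P (5 states):
  p0 = 0 + (rec X. c.((c.0)\{a,b} + c.b.X)) → =c=> p1
  p1 = (c.0)\{a,b} + c.b.(rec X. c.((c.0)\{a,b} + c.b.X)) → =c=> p2, =c=> p3
  p2 = 0\{a,b} → ∅
  p3 = b.(rec X. c.((c.0)\{a,b} + c.b.X)) → =b=> p4
  p4 = rec X. c.((c.0)\{a,b} + c.b.X) → =c=> p1
Reachable graph of Q (4 states):
  q0 = rec X. c.((c.0)\{a,b} + c.b.X) → =c=> q1
  q1 = (c.0)\{a,b} + c.b.(rec X. c.((c.0)\{a,b} + c.b.X)) → =c=> q2, =c=> q3
  q2 = 0\{a,b} → ∅
  q3 = b.(rec X. c.((c.0)\{a,b} + c.b.X)) → =b=> q0
Bisimilarity quotient blocks:
  B0 = {p0, p4, q0}
  B1 = {p1, q1}
  B2 = {p3, q3}
  B3 = {p2, q2}
p0 ∈ B0, q0 ∈ B0 → same block

bisimilar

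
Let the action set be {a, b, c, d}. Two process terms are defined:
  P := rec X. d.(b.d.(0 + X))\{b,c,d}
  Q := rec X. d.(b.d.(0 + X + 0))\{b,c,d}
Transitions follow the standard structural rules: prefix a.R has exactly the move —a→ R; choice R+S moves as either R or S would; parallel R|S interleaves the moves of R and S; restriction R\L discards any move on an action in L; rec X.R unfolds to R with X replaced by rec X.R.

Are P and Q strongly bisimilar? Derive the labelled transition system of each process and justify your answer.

bisimilar

P's transition system — 2 states:
  m0 = rec X. d.(b.d.(0 + X))\{b,c,d} → --d--▸ m1
  m1 = (b.d.(0 + (rec X. d.(b.d.(0 + X))\{b,c,d})))\{b,c,d} → deadlocked
Q's transition system — 2 states:
  n0 = rec X. d.(b.d.(0 + X + 0))\{b,c,d} → --d--▸ n1
  n1 = (b.d.(0 + (rec X. d.(b.d.(0 + X + 0))\{b,c,d}) + 0))\{b,c,d} → deadlocked
Partition-refinement fixed point:
  B0 = {m0, n0}
  B1 = {m1, n1}
m0 ∈ B0, n0 ∈ B0 → same block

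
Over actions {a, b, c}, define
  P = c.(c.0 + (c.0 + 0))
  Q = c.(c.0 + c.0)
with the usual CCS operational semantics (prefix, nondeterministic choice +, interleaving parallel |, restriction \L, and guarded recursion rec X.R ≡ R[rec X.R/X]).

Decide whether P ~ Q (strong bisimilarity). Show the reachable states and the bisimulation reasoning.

P's transition system — 3 states:
  u0 = c.(c.0 + (c.0 + 0)) ⊢ ··c··> u1
  u1 = c.0 + (c.0 + 0) ⊢ ··c··> u2
  u2 = 0 ⊢ ∅
Q's transition system — 3 states:
  v0 = c.(c.0 + c.0) ⊢ ··c··> v1
  v1 = c.0 + c.0 ⊢ ··c··> v2
  v2 = 0 ⊢ ∅
Bisimilarity quotient blocks:
  B0 = {u0, v0}
  B1 = {u1, v1}
  B2 = {u2, v2}
u0 ∈ B0, v0 ∈ B0 → same block

YES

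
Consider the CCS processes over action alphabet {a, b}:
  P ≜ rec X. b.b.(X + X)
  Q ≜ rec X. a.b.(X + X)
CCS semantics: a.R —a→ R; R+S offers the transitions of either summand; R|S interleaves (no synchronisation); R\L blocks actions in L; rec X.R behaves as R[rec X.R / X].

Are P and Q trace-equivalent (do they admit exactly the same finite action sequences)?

trace-distinct — witness ⟨b⟩

Reachable graph of P (3 states):
  p0 = rec X. b.b.(X + X) ⊢ -b-> p1
  p1 = b.((rec X. b.b.(X + X)) + (rec X. b.b.(X + X))) ⊢ -b-> p2
  p2 = (rec X. b.b.(X + X)) + (rec X. b.b.(X + X)) ⊢ -b-> p1
Reachable graph of Q (3 states):
  q0 = rec X. a.b.(X + X) ⊢ -a-> q1
  q1 = b.((rec X. a.b.(X + X)) + (rec X. a.b.(X + X))) ⊢ -b-> q2
  q2 = (rec X. a.b.(X + X)) + (rec X. a.b.(X + X)) ⊢ -a-> q1
Trace ⟨b⟩ through P, begin at {p0}:
  step 1 (b): {p1}
  — P admits the full trace.
Trace ⟨b⟩ through Q, begin at {q0}:
  step 1 (b): ∅  — Q cannot continue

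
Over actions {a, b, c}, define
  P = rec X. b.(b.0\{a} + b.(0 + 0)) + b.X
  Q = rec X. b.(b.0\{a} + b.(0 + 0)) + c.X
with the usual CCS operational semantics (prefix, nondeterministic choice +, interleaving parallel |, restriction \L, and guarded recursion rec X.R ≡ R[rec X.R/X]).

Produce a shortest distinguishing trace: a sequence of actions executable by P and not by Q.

Reachable graph of P (4 states):
  u0 = rec X. b.(b.0\{a} + b.(0 + 0)) + b.X → -b-> u0, -b-> u1
  u1 = b.0\{a} + b.(0 + 0) → -b-> u2, -b-> u3
  u2 = 0 + 0 → deadlocked
  u3 = 0\{a} → deadlocked
Reachable graph of Q (4 states):
  v0 = rec X. b.(b.0\{a} + b.(0 + 0)) + c.X → -b-> v1, -c-> v0
  v1 = b.0\{a} + b.(0 + 0) → -b-> v2, -b-> v3
  v2 = 0 + 0 → deadlocked
  v3 = 0\{a} → deadlocked
Executing bbb from P (initial set {u0}):
  [1] b ⇒ {u0, u1}
  [2] b ⇒ {u0, u1, u2, u3}
  [3] b ⇒ {u0, u1, u2, u3}
  — P admits the full trace.
Executing bbb from Q (initial set {v0}):
  [1] b ⇒ {v1}
  [2] b ⇒ {v2, v3}
  [3] b ⇒ no successor for Q

bbb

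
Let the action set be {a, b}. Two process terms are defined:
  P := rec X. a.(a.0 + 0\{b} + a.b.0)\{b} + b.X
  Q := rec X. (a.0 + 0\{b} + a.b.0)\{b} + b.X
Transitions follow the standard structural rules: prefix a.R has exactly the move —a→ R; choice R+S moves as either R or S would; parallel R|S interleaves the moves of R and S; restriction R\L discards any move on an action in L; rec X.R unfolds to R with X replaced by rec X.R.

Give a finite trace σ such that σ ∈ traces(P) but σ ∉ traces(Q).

LTS(P): 4 reachable states
  m0 = rec X. a.(a.0 + 0\{b} + a.b.0)\{b} + b.X has moves --a--▸ m1, --b--▸ m0
  m1 = (a.0 + 0\{b} + a.b.0)\{b} has moves --a--▸ m2, --a--▸ m3
  m2 = (b.0)\{b} has moves ·
  m3 = 0\{b} has moves ·
LTS(Q): 3 reachable states
  n0 = rec X. (a.0 + 0\{b} + a.b.0)\{b} + b.X has moves --a--▸ n1, --a--▸ n2, --b--▸ n0
  n1 = (b.0)\{b} has moves ·
  n2 = 0\{b} has moves ·
Run σ = ⟨aa⟩ on P: start {m0}
  after a @ step 1: {m1}
  after a @ step 2: {m2, m3}
  P completes σ.
Run σ = ⟨aa⟩ on Q: start {n0}
  after a @ step 1: {n1, n2}
  after a @ step 2: ∅ (Q stuck)

aa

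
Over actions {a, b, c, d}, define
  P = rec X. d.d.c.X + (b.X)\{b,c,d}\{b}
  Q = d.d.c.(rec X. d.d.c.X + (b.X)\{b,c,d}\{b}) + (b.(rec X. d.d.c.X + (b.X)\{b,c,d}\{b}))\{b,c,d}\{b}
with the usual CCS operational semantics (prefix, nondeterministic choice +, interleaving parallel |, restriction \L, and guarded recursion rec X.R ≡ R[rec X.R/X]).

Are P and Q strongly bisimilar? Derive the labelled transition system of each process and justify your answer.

Reachable graph of P (3 states):
  m0 = rec X. d.d.c.X + (b.X)\{b,c,d}\{b} ⊢ ··d··> m1
  m1 = d.c.(rec X. d.d.c.X + (b.X)\{b,c,d}\{b}) ⊢ ··d··> m2
  m2 = c.(rec X. d.d.c.X + (b.X)\{b,c,d}\{b}) ⊢ ··c··> m0
Reachable graph of Q (4 states):
  n0 = d.d.c.(rec X. d.d.c.X + (b.X)\{b,c,d}\{b}) + (b.(rec X. d.d.c.X + (b.X)\{b,c,d}\{b}))\{b,c,d}\{b} ⊢ ··d··> n1
  n1 = d.c.(rec X. d.d.c.X + (b.X)\{b,c,d}\{b}) ⊢ ··d··> n2
  n2 = c.(rec X. d.d.c.X + (b.X)\{b,c,d}\{b}) ⊢ ··c··> n3
  n3 = rec X. d.d.c.X + (b.X)\{b,c,d}\{b} ⊢ ··d··> n1
Coarsest stable partition (strong bisimilarity classes):
  B0 = {m0, n0, n3}
  B1 = {m1, n1}
  B2 = {m2, n2}
m0 ∈ B0, n0 ∈ B0 → same block

bisimilar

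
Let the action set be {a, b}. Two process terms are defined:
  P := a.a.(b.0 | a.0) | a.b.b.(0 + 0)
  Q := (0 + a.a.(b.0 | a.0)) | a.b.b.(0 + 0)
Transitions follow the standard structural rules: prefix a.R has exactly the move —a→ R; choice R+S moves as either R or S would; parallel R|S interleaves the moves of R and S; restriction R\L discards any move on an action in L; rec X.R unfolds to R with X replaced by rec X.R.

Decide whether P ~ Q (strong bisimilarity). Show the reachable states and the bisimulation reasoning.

P's transition system — 24 states:
  p0 = a.a.(b.0 | a.0) | a.b.b.(0 + 0) | --a--▸ p1, --a--▸ p2
  p1 = a.(b.0 | a.0) | a.b.b.(0 + 0) | --a--▸ p3, --a--▸ p4
  p2 = a.a.(b.0 | a.0) | b.b.(0 + 0) | --a--▸ p3, --b--▸ p5
  p3 = a.(b.0 | a.0) | b.b.(0 + 0) | --a--▸ p6, --b--▸ p7
  p4 = b.0 | a.0 | a.b.b.(0 + 0) | --a--▸ p6, --a--▸ p8, --b--▸ p9
  p5 = a.a.(b.0 | a.0) | b.(0 + 0) | --a--▸ p7, --b--▸ p10
  p6 = b.0 | a.0 | b.b.(0 + 0) | --a--▸ p11, --b--▸ p12, --b--▸ p13
  p7 = a.(b.0 | a.0) | b.(0 + 0) | --a--▸ p13, --b--▸ p14
  p8 = b.0 | 0 | a.b.b.(0 + 0) | --a--▸ p11, --b--▸ p15
  p9 = 0 | a.0 | a.b.b.(0 + 0) | --a--▸ p12, --a--▸ p15
  p10 = a.a.(b.0 | a.0) | (0 + 0) | --a--▸ p14
  p11 = b.0 | 0 | b.b.(0 + 0) | --b--▸ p16, --b--▸ p17
  p12 = 0 | a.0 | b.b.(0 + 0) | --a--▸ p16, --b--▸ p18
  p13 = b.0 | a.0 | b.(0 + 0) | --a--▸ p17, --b--▸ p18, --b--▸ p19
  p14 = a.(b.0 | a.0) | (0 + 0) | --a--▸ p19
  p15 = 0 | 0 | a.b.b.(0 + 0) | --a--▸ p16
  p16 = 0 | 0 | b.b.(0 + 0) | --b--▸ p20
  p17 = b.0 | 0 | b.(0 + 0) | --b--▸ p20, --b--▸ p21
  p18 = 0 | a.0 | b.(0 + 0) | --a--▸ p20, --b--▸ p22
  p19 = b.0 | a.0 | (0 + 0) | --a--▸ p21, --b--▸ p22
  p20 = 0 | 0 | b.(0 + 0) | --b--▸ p23
  p21 = b.0 | 0 | (0 + 0) | --b--▸ p23
  p22 = 0 | a.0 | (0 + 0) | --a--▸ p23
  p23 = 0 | 0 | (0 + 0) | stopped
Q's transition system — 24 states:
  q0 = (0 + a.a.(b.0 | a.0)) | a.b.b.(0 + 0) | --a--▸ q1, --a--▸ q2
  q1 = (0 + a.a.(b.0 | a.0)) | b.b.(0 + 0) | --a--▸ q3, --b--▸ q4
  q2 = a.(b.0 | a.0) | a.b.b.(0 + 0) | --a--▸ q3, --a--▸ q5
  q3 = a.(b.0 | a.0) | b.b.(0 + 0) | --a--▸ q6, --b--▸ q7
  q4 = (0 + a.a.(b.0 | a.0)) | b.(0 + 0) | --a--▸ q7, --b--▸ q8
  q5 = b.0 | a.0 | a.b.b.(0 + 0) | --a--▸ q6, --a--▸ q9, --b--▸ q10
  q6 = b.0 | a.0 | b.b.(0 + 0) | --a--▸ q11, --b--▸ q12, --b--▸ q13
  q7 = a.(b.0 | a.0) | b.(0 + 0) | --a--▸ q13, --b--▸ q14
  q8 = (0 + a.a.(b.0 | a.0)) | (0 + 0) | --a--▸ q14
  q9 = b.0 | 0 | a.b.b.(0 + 0) | --a--▸ q11, --b--▸ q15
  q10 = 0 | a.0 | a.b.b.(0 + 0) | --a--▸ q12, --a--▸ q15
  q11 = b.0 | 0 | b.b.(0 + 0) | --b--▸ q16, --b--▸ q17
  q12 = 0 | a.0 | b.b.(0 + 0) | --a--▸ q16, --b--▸ q18
  q13 = b.0 | a.0 | b.(0 + 0) | --a--▸ q17, --b--▸ q18, --b--▸ q19
  q14 = a.(b.0 | a.0) | (0 + 0) | --a--▸ q19
  q15 = 0 | 0 | a.b.b.(0 + 0) | --a--▸ q16
  q16 = 0 | 0 | b.b.(0 + 0) | --b--▸ q20
  q17 = b.0 | 0 | b.(0 + 0) | --b--▸ q20, --b--▸ q21
  q18 = 0 | a.0 | b.(0 + 0) | --a--▸ q20, --b--▸ q22
  q19 = b.0 | a.0 | (0 + 0) | --a--▸ q21, --b--▸ q22
  q20 = 0 | 0 | b.(0 + 0) | --b--▸ q23
  q21 = b.0 | 0 | (0 + 0) | --b--▸ q23
  q22 = 0 | a.0 | (0 + 0) | --a--▸ q23
  q23 = 0 | 0 | (0 + 0) | stopped
Partition-refinement fixed point:
  B0 = {p0, q0}
  B1 = {p1, q2}
  B2 = {p4, q5}
  B3 = {p8, q9}
  B4 = {p11, q11}
  B5 = {p16, p17, q16, q17}
  B6 = {p20, p21, q20, q21}
  B7 = {p23, q23}
  B8 = {p15, q15}
  B9 = {p6, q6}
  B10 = {p12, p13, q12, q13}
  B11 = {p18, p19, q18, q19}
  B12 = {p22, q22}
  B13 = {p9, q10}
  B14 = {p3, q3}
  B15 = {p7, q7}
  B16 = {p14, q14}
  B17 = {p2, q1}
  B18 = {p5, q4}
  B19 = {p10, q8}
p0 ∈ B0, q0 ∈ B0 → same block

P ~ Q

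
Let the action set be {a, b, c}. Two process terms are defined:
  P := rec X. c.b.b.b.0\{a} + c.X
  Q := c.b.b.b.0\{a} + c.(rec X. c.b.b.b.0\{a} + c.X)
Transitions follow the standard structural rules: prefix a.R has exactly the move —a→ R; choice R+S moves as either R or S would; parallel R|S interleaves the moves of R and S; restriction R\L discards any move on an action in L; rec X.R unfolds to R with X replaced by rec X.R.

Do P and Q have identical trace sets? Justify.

P's transition system — 5 states:
  s0 = rec X. c.b.b.b.0\{a} + c.X | =c=> s0, =c=> s1
  s1 = b.b.b.0\{a} | =b=> s2
  s2 = b.b.0\{a} | =b=> s3
  s3 = b.0\{a} | =b=> s4
  s4 = 0\{a} | ∅
Q's transition system — 6 states:
  t0 = c.b.b.b.0\{a} + c.(rec X. c.b.b.b.0\{a} + c.X) | =c=> t1, =c=> t2
  t1 = b.b.b.0\{a} | =b=> t3
  t2 = rec X. c.b.b.b.0\{a} + c.X | =c=> t1, =c=> t2
  t3 = b.b.0\{a} | =b=> t4
  t4 = b.0\{a} | =b=> t5
  t5 = 0\{a} | ∅
Partition-refinement fixed point:
  B0 = {s0, t0, t2}
  B1 = {s1, t1}
  B2 = {s2, t3}
  B3 = {s3, t4}
  B4 = {s4, t5}
s0 ∈ B0, t0 ∈ B0 → same block
Bisimilar ⇒ trace-equivalent.

traces(P) = traces(Q)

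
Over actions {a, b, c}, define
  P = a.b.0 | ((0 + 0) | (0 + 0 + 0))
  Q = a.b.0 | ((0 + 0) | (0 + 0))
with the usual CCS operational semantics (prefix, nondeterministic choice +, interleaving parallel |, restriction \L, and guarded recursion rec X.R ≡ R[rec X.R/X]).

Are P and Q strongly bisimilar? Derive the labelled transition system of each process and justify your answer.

YES

Reachable graph of P (3 states):
  p0 = a.b.0 | ((0 + 0) | (0 + 0 + 0)) ⊢ -a-> p1
  p1 = b.0 | ((0 + 0) | (0 + 0 + 0)) ⊢ -b-> p2
  p2 = 0 | ((0 + 0) | (0 + 0 + 0)) ⊢ stopped
Reachable graph of Q (3 states):
  q0 = a.b.0 | ((0 + 0) | (0 + 0)) ⊢ -a-> q1
  q1 = b.0 | ((0 + 0) | (0 + 0)) ⊢ -b-> q2
  q2 = 0 | ((0 + 0) | (0 + 0)) ⊢ stopped
Bisimilarity quotient blocks:
  B0 = {p0, q0}
  B1 = {p1, q1}
  B2 = {p2, q2}
p0 ∈ B0, q0 ∈ B0 → same block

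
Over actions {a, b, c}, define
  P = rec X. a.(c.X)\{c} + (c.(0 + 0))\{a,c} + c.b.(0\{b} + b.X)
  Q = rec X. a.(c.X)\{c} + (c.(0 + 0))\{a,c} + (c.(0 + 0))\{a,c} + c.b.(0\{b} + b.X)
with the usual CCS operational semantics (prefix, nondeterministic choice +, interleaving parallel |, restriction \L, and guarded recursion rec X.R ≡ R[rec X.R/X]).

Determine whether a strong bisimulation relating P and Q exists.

P ~ Q

Reachable graph of P (4 states):
  u0 = rec X. a.(c.X)\{c} + (c.(0 + 0))\{a,c} + c.b.(0\{b} + b.X) → -a-> u1, -c-> u2
  u1 = (c.(rec X. a.(c.X)\{c} + (c.(0 + 0))\{a,c} + c.b.(0\{b} + b.X)))\{c} → (no moves)
  u2 = b.(0\{b} + b.(rec X. a.(c.X)\{c} + (c.(0 + 0))\{a,c} + c.b.(0\{b} + b.X))) → -b-> u3
  u3 = 0\{b} + b.(rec X. a.(c.X)\{c} + (c.(0 + 0))\{a,c} + c.b.(0\{b} + b.X)) → -b-> u0
Reachable graph of Q (4 states):
  v0 = rec X. a.(c.X)\{c} + (c.(0 + 0))\{a,c} + (c.(0 + 0))\{a,c} + c.b.(0\{b} + b.X) → -a-> v1, -c-> v2
  v1 = (c.(rec X. a.(c.X)\{c} + (c.(0 + 0))\{a,c} + (c.(0 + 0))\{a,c} + c.b.(0\{b} + b.X)))\{c} → (no moves)
  v2 = b.(0\{b} + b.(rec X. a.(c.X)\{c} + (c.(0 + 0))\{a,c} + (c.(0 + 0))\{a,c} + c.b.(0\{b} + b.X))) → -b-> v3
  v3 = 0\{b} + b.(rec X. a.(c.X)\{c} + (c.(0 + 0))\{a,c} + (c.(0 + 0))\{a,c} + c.b.(0\{b} + b.X)) → -b-> v0
Bisimilarity quotient blocks:
  B0 = {u0, v0}
  B1 = {u2, v2}
  B2 = {u3, v3}
  B3 = {u1, v1}
u0 ∈ B0, v0 ∈ B0 → same block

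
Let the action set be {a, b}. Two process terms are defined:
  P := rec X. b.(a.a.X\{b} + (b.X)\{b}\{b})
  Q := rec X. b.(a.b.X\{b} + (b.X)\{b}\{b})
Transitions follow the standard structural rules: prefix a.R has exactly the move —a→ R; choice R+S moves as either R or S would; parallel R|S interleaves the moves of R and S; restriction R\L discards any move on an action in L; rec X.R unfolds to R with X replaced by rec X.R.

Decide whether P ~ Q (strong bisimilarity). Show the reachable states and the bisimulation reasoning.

P's transition system — 4 states:
  s0 = rec X. b.(a.a.X\{b} + (b.X)\{b}\{b}) | =b=> s1
  s1 = a.a.(rec X. b.(a.a.X\{b} + (b.X)\{b}\{b}))\{b} + (b.(rec X. b.(a.a.X\{b} + (b.X)\{b}\{b})))\{b}\{b} | =a=> s2
  s2 = a.(rec X. b.(a.a.X\{b} + (b.X)\{b}\{b}))\{b} | =a=> s3
  s3 = (rec X. b.(a.a.X\{b} + (b.X)\{b}\{b}))\{b} | stopped
Q's transition system — 4 states:
  t0 = rec X. b.(a.b.X\{b} + (b.X)\{b}\{b}) | =b=> t1
  t1 = a.b.(rec X. b.(a.b.X\{b} + (b.X)\{b}\{b}))\{b} + (b.(rec X. b.(a.b.X\{b} + (b.X)\{b}\{b})))\{b}\{b} | =a=> t2
  t2 = b.(rec X. b.(a.b.X\{b} + (b.X)\{b}\{b}))\{b} | =b=> t3
  t3 = (rec X. b.(a.b.X\{b} + (b.X)\{b}\{b}))\{b} | stopped
Coarsest stable partition (strong bisimilarity classes):
  B0 = {s0}
  B1 = {s1}
  B2 = {s2}
  B3 = {s3, t3}
  B4 = {t0}
  B5 = {t1}
  B6 = {t2}
s0 ∈ B0, t0 ∈ B4 → different blocks

P ≁ Q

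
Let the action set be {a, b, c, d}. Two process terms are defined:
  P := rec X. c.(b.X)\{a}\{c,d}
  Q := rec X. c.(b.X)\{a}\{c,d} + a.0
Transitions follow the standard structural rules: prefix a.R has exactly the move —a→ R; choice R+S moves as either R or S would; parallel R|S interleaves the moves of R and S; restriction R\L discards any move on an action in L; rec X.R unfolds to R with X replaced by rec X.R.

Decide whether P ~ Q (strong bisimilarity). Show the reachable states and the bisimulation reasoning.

LTS(P): 3 reachable states
  m0 = rec X. c.(b.X)\{a}\{c,d} → --c--▸ m1
  m1 = (b.(rec X. c.(b.X)\{a}\{c,d}))\{a}\{c,d} → --b--▸ m2
  m2 = (rec X. c.(b.X)\{a}\{c,d})\{a}\{c,d} → ∅
LTS(Q): 4 reachable states
  n0 = rec X. c.(b.X)\{a}\{c,d} + a.0 → --a--▸ n1, --c--▸ n2
  n1 = 0 → ∅
  n2 = (b.(rec X. c.(b.X)\{a}\{c,d} + a.0))\{a}\{c,d} → --b--▸ n3
  n3 = (rec X. c.(b.X)\{a}\{c,d} + a.0)\{a}\{c,d} → ∅
Coarsest stable partition (strong bisimilarity classes):
  B0 = {m0}
  B1 = {m1, n2}
  B2 = {m2, n1, n3}
  B3 = {n0}
m0 ∈ B0, n0 ∈ B3 → different blocks

not bisimilar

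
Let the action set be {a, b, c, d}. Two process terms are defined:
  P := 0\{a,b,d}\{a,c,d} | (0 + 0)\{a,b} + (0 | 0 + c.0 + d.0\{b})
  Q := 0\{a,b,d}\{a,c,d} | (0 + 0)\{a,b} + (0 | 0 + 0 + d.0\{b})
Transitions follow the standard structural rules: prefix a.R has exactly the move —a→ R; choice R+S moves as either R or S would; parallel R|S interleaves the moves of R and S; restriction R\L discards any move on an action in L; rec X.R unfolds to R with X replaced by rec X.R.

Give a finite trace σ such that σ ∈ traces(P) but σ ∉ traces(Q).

Reachable graph of P (3 states):
  p0 = 0\{a,b,d}\{a,c,d} | (0 + 0)\{a,b} + (0 | 0 + c.0 + d.0\{b}) | --c--▸ p1, --d--▸ p2
  p1 = 0 | ·
  p2 = 0\{b} | ·
Reachable graph of Q (2 states):
  q0 = 0\{a,b,d}\{a,c,d} | (0 + 0)\{a,b} + (0 | 0 + 0 + d.0\{b}) | --d--▸ q1
  q1 = 0\{b} | ·
Run σ = ⟨c⟩ on P: start {p0}
  after c @ step 1: {p1}
  ✓ P
Run σ = ⟨c⟩ on Q: start {q0}
  after c @ step 1: ∅  — Q cannot continue

c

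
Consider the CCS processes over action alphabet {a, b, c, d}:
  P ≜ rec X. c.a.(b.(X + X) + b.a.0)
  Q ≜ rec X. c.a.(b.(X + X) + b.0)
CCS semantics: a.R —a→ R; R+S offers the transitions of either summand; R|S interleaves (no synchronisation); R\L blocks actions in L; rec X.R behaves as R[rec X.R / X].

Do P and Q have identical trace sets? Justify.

P's transition system — 6 states:
  u0 = rec X. c.a.(b.(X + X) + b.a.0) :: --c--▸ u1
  u1 = a.(b.((rec X. c.a.(b.(X + X) + b.a.0)) + (rec X. c.a.(b.(X + X) + b.a.0))) + b.a.0) :: --a--▸ u2
  u2 = b.((rec X. c.a.(b.(X + X) + b.a.0)) + (rec X. c.a.(b.(X + X) + b.a.0))) + b.a.0 :: --b--▸ u3, --b--▸ u4
  u3 = (rec X. c.a.(b.(X + X) + b.a.0)) + (rec X. c.a.(b.(X + X) + b.a.0)) :: --c--▸ u1
  u4 = a.0 :: --a--▸ u5
  u5 = 0 :: stopped
Q's transition system — 5 states:
  v0 = rec X. c.a.(b.(X + X) + b.0) :: --c--▸ v1
  v1 = a.(b.((rec X. c.a.(b.(X + X) + b.0)) + (rec X. c.a.(b.(X + X) + b.0))) + b.0) :: --a--▸ v2
  v2 = b.((rec X. c.a.(b.(X + X) + b.0)) + (rec X. c.a.(b.(X + X) + b.0))) + b.0 :: --b--▸ v3, --b--▸ v4
  v3 = (rec X. c.a.(b.(X + X) + b.0)) + (rec X. c.a.(b.(X + X) + b.0)) :: --c--▸ v1
  v4 = 0 :: stopped
Trace ⟨caba⟩ through P, begin at {u0}:
  step 1 (c): {u1}
  step 2 (a): {u2}
  step 3 (b): {u3, u4}
  step 4 (a): {u5}
  ✓ P
Trace ⟨caba⟩ through Q, begin at {v0}:
  step 1 (c): {v1}
  step 2 (a): {v2}
  step 3 (b): {v3, v4}
  step 4 (a): no successor for Q

NO — witness ⟨caba⟩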